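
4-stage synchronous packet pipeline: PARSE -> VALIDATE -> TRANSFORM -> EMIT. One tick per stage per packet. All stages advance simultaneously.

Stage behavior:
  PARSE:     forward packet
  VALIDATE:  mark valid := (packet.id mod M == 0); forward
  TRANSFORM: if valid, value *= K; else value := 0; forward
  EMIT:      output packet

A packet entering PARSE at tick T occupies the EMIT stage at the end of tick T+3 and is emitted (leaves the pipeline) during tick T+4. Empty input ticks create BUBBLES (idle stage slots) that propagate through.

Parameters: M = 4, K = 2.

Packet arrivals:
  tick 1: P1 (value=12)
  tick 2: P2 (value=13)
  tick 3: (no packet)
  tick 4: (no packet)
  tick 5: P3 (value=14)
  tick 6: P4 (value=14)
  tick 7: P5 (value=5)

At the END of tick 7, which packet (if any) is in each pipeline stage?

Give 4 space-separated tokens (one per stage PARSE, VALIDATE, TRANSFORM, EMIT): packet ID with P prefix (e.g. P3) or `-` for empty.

Answer: P5 P4 P3 -

Derivation:
Tick 1: [PARSE:P1(v=12,ok=F), VALIDATE:-, TRANSFORM:-, EMIT:-] out:-; in:P1
Tick 2: [PARSE:P2(v=13,ok=F), VALIDATE:P1(v=12,ok=F), TRANSFORM:-, EMIT:-] out:-; in:P2
Tick 3: [PARSE:-, VALIDATE:P2(v=13,ok=F), TRANSFORM:P1(v=0,ok=F), EMIT:-] out:-; in:-
Tick 4: [PARSE:-, VALIDATE:-, TRANSFORM:P2(v=0,ok=F), EMIT:P1(v=0,ok=F)] out:-; in:-
Tick 5: [PARSE:P3(v=14,ok=F), VALIDATE:-, TRANSFORM:-, EMIT:P2(v=0,ok=F)] out:P1(v=0); in:P3
Tick 6: [PARSE:P4(v=14,ok=F), VALIDATE:P3(v=14,ok=F), TRANSFORM:-, EMIT:-] out:P2(v=0); in:P4
Tick 7: [PARSE:P5(v=5,ok=F), VALIDATE:P4(v=14,ok=T), TRANSFORM:P3(v=0,ok=F), EMIT:-] out:-; in:P5
At end of tick 7: ['P5', 'P4', 'P3', '-']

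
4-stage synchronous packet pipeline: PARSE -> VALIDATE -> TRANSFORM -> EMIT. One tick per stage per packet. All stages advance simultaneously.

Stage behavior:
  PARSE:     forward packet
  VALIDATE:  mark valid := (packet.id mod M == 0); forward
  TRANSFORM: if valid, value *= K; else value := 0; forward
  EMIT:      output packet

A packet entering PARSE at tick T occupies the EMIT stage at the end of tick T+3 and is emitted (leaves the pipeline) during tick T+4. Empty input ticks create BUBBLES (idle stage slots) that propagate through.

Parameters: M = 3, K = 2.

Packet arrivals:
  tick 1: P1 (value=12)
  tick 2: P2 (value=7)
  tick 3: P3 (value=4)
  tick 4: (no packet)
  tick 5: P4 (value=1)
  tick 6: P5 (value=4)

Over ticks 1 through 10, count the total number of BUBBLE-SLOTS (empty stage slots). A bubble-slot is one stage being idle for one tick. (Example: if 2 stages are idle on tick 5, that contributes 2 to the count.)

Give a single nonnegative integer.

Tick 1: [PARSE:P1(v=12,ok=F), VALIDATE:-, TRANSFORM:-, EMIT:-] out:-; bubbles=3
Tick 2: [PARSE:P2(v=7,ok=F), VALIDATE:P1(v=12,ok=F), TRANSFORM:-, EMIT:-] out:-; bubbles=2
Tick 3: [PARSE:P3(v=4,ok=F), VALIDATE:P2(v=7,ok=F), TRANSFORM:P1(v=0,ok=F), EMIT:-] out:-; bubbles=1
Tick 4: [PARSE:-, VALIDATE:P3(v=4,ok=T), TRANSFORM:P2(v=0,ok=F), EMIT:P1(v=0,ok=F)] out:-; bubbles=1
Tick 5: [PARSE:P4(v=1,ok=F), VALIDATE:-, TRANSFORM:P3(v=8,ok=T), EMIT:P2(v=0,ok=F)] out:P1(v=0); bubbles=1
Tick 6: [PARSE:P5(v=4,ok=F), VALIDATE:P4(v=1,ok=F), TRANSFORM:-, EMIT:P3(v=8,ok=T)] out:P2(v=0); bubbles=1
Tick 7: [PARSE:-, VALIDATE:P5(v=4,ok=F), TRANSFORM:P4(v=0,ok=F), EMIT:-] out:P3(v=8); bubbles=2
Tick 8: [PARSE:-, VALIDATE:-, TRANSFORM:P5(v=0,ok=F), EMIT:P4(v=0,ok=F)] out:-; bubbles=2
Tick 9: [PARSE:-, VALIDATE:-, TRANSFORM:-, EMIT:P5(v=0,ok=F)] out:P4(v=0); bubbles=3
Tick 10: [PARSE:-, VALIDATE:-, TRANSFORM:-, EMIT:-] out:P5(v=0); bubbles=4
Total bubble-slots: 20

Answer: 20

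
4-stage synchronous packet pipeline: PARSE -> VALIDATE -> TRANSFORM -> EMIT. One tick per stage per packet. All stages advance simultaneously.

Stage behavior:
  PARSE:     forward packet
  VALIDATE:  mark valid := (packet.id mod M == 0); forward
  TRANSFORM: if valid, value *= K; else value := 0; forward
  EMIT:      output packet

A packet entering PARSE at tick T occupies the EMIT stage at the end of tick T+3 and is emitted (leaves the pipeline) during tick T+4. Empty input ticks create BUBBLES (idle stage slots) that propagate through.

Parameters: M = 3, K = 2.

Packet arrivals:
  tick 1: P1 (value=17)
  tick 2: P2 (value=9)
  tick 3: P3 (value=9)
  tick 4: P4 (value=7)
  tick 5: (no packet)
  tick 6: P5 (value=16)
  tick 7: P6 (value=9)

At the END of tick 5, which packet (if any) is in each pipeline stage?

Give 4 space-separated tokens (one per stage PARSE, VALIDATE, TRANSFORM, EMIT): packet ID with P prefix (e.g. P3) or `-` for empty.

Answer: - P4 P3 P2

Derivation:
Tick 1: [PARSE:P1(v=17,ok=F), VALIDATE:-, TRANSFORM:-, EMIT:-] out:-; in:P1
Tick 2: [PARSE:P2(v=9,ok=F), VALIDATE:P1(v=17,ok=F), TRANSFORM:-, EMIT:-] out:-; in:P2
Tick 3: [PARSE:P3(v=9,ok=F), VALIDATE:P2(v=9,ok=F), TRANSFORM:P1(v=0,ok=F), EMIT:-] out:-; in:P3
Tick 4: [PARSE:P4(v=7,ok=F), VALIDATE:P3(v=9,ok=T), TRANSFORM:P2(v=0,ok=F), EMIT:P1(v=0,ok=F)] out:-; in:P4
Tick 5: [PARSE:-, VALIDATE:P4(v=7,ok=F), TRANSFORM:P3(v=18,ok=T), EMIT:P2(v=0,ok=F)] out:P1(v=0); in:-
At end of tick 5: ['-', 'P4', 'P3', 'P2']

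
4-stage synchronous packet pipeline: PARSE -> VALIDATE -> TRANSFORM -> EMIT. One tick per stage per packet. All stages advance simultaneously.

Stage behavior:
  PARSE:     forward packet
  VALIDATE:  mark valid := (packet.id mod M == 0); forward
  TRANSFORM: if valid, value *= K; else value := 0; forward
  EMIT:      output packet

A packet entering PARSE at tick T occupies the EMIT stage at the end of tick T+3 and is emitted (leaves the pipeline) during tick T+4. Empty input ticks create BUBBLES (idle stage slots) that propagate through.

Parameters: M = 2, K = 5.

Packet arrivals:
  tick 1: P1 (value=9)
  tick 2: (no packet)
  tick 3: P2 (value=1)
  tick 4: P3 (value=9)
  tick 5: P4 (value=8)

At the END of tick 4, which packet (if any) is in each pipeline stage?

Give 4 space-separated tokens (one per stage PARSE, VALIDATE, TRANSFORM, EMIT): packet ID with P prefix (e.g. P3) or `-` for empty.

Tick 1: [PARSE:P1(v=9,ok=F), VALIDATE:-, TRANSFORM:-, EMIT:-] out:-; in:P1
Tick 2: [PARSE:-, VALIDATE:P1(v=9,ok=F), TRANSFORM:-, EMIT:-] out:-; in:-
Tick 3: [PARSE:P2(v=1,ok=F), VALIDATE:-, TRANSFORM:P1(v=0,ok=F), EMIT:-] out:-; in:P2
Tick 4: [PARSE:P3(v=9,ok=F), VALIDATE:P2(v=1,ok=T), TRANSFORM:-, EMIT:P1(v=0,ok=F)] out:-; in:P3
At end of tick 4: ['P3', 'P2', '-', 'P1']

Answer: P3 P2 - P1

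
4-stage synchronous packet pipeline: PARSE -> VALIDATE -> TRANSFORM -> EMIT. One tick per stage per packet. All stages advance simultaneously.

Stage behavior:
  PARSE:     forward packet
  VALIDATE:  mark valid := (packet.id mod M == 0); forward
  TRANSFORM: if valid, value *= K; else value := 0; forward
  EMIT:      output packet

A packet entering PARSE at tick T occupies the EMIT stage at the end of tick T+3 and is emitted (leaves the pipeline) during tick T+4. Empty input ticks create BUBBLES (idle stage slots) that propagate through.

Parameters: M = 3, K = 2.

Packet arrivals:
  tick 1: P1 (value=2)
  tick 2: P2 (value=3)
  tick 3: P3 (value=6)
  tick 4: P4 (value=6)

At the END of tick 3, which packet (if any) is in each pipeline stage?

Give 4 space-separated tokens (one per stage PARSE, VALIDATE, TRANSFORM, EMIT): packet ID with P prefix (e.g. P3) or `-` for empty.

Tick 1: [PARSE:P1(v=2,ok=F), VALIDATE:-, TRANSFORM:-, EMIT:-] out:-; in:P1
Tick 2: [PARSE:P2(v=3,ok=F), VALIDATE:P1(v=2,ok=F), TRANSFORM:-, EMIT:-] out:-; in:P2
Tick 3: [PARSE:P3(v=6,ok=F), VALIDATE:P2(v=3,ok=F), TRANSFORM:P1(v=0,ok=F), EMIT:-] out:-; in:P3
At end of tick 3: ['P3', 'P2', 'P1', '-']

Answer: P3 P2 P1 -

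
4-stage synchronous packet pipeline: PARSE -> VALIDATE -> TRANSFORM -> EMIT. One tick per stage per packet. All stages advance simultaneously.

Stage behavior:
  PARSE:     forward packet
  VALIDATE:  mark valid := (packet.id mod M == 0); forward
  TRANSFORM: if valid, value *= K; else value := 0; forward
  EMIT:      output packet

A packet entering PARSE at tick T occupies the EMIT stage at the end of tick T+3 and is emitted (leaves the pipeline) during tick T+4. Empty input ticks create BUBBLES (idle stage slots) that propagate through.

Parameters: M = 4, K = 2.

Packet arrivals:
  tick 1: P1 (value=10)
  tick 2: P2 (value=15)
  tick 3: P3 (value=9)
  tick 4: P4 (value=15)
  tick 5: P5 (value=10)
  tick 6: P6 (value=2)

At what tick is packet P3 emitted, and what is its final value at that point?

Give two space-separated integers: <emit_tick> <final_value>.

Tick 1: [PARSE:P1(v=10,ok=F), VALIDATE:-, TRANSFORM:-, EMIT:-] out:-; in:P1
Tick 2: [PARSE:P2(v=15,ok=F), VALIDATE:P1(v=10,ok=F), TRANSFORM:-, EMIT:-] out:-; in:P2
Tick 3: [PARSE:P3(v=9,ok=F), VALIDATE:P2(v=15,ok=F), TRANSFORM:P1(v=0,ok=F), EMIT:-] out:-; in:P3
Tick 4: [PARSE:P4(v=15,ok=F), VALIDATE:P3(v=9,ok=F), TRANSFORM:P2(v=0,ok=F), EMIT:P1(v=0,ok=F)] out:-; in:P4
Tick 5: [PARSE:P5(v=10,ok=F), VALIDATE:P4(v=15,ok=T), TRANSFORM:P3(v=0,ok=F), EMIT:P2(v=0,ok=F)] out:P1(v=0); in:P5
Tick 6: [PARSE:P6(v=2,ok=F), VALIDATE:P5(v=10,ok=F), TRANSFORM:P4(v=30,ok=T), EMIT:P3(v=0,ok=F)] out:P2(v=0); in:P6
Tick 7: [PARSE:-, VALIDATE:P6(v=2,ok=F), TRANSFORM:P5(v=0,ok=F), EMIT:P4(v=30,ok=T)] out:P3(v=0); in:-
Tick 8: [PARSE:-, VALIDATE:-, TRANSFORM:P6(v=0,ok=F), EMIT:P5(v=0,ok=F)] out:P4(v=30); in:-
Tick 9: [PARSE:-, VALIDATE:-, TRANSFORM:-, EMIT:P6(v=0,ok=F)] out:P5(v=0); in:-
Tick 10: [PARSE:-, VALIDATE:-, TRANSFORM:-, EMIT:-] out:P6(v=0); in:-
P3: arrives tick 3, valid=False (id=3, id%4=3), emit tick 7, final value 0

Answer: 7 0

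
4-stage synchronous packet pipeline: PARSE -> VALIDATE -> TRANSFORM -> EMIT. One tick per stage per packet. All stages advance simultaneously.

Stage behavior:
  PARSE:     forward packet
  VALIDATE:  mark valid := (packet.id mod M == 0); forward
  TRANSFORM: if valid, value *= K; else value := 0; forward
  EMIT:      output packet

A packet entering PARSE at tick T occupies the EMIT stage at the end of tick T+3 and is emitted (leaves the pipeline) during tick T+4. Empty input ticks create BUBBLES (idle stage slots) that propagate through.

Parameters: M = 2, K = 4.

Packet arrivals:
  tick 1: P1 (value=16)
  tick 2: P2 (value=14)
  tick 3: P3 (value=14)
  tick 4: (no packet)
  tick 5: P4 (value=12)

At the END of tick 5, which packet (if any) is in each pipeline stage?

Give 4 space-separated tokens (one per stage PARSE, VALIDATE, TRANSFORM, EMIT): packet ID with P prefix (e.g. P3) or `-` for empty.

Answer: P4 - P3 P2

Derivation:
Tick 1: [PARSE:P1(v=16,ok=F), VALIDATE:-, TRANSFORM:-, EMIT:-] out:-; in:P1
Tick 2: [PARSE:P2(v=14,ok=F), VALIDATE:P1(v=16,ok=F), TRANSFORM:-, EMIT:-] out:-; in:P2
Tick 3: [PARSE:P3(v=14,ok=F), VALIDATE:P2(v=14,ok=T), TRANSFORM:P1(v=0,ok=F), EMIT:-] out:-; in:P3
Tick 4: [PARSE:-, VALIDATE:P3(v=14,ok=F), TRANSFORM:P2(v=56,ok=T), EMIT:P1(v=0,ok=F)] out:-; in:-
Tick 5: [PARSE:P4(v=12,ok=F), VALIDATE:-, TRANSFORM:P3(v=0,ok=F), EMIT:P2(v=56,ok=T)] out:P1(v=0); in:P4
At end of tick 5: ['P4', '-', 'P3', 'P2']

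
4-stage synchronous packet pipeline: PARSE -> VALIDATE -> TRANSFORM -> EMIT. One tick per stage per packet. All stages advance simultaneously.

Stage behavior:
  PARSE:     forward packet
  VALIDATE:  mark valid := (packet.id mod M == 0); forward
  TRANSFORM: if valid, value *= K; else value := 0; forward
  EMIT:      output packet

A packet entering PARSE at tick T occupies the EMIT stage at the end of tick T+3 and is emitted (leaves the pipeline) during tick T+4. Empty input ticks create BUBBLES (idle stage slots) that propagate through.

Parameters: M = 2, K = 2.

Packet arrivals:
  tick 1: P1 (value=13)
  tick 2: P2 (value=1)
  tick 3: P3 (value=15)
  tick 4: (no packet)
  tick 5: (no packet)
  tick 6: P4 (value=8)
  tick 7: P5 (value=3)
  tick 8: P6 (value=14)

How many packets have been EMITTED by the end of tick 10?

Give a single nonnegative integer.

Answer: 4

Derivation:
Tick 1: [PARSE:P1(v=13,ok=F), VALIDATE:-, TRANSFORM:-, EMIT:-] out:-; in:P1
Tick 2: [PARSE:P2(v=1,ok=F), VALIDATE:P1(v=13,ok=F), TRANSFORM:-, EMIT:-] out:-; in:P2
Tick 3: [PARSE:P3(v=15,ok=F), VALIDATE:P2(v=1,ok=T), TRANSFORM:P1(v=0,ok=F), EMIT:-] out:-; in:P3
Tick 4: [PARSE:-, VALIDATE:P3(v=15,ok=F), TRANSFORM:P2(v=2,ok=T), EMIT:P1(v=0,ok=F)] out:-; in:-
Tick 5: [PARSE:-, VALIDATE:-, TRANSFORM:P3(v=0,ok=F), EMIT:P2(v=2,ok=T)] out:P1(v=0); in:-
Tick 6: [PARSE:P4(v=8,ok=F), VALIDATE:-, TRANSFORM:-, EMIT:P3(v=0,ok=F)] out:P2(v=2); in:P4
Tick 7: [PARSE:P5(v=3,ok=F), VALIDATE:P4(v=8,ok=T), TRANSFORM:-, EMIT:-] out:P3(v=0); in:P5
Tick 8: [PARSE:P6(v=14,ok=F), VALIDATE:P5(v=3,ok=F), TRANSFORM:P4(v=16,ok=T), EMIT:-] out:-; in:P6
Tick 9: [PARSE:-, VALIDATE:P6(v=14,ok=T), TRANSFORM:P5(v=0,ok=F), EMIT:P4(v=16,ok=T)] out:-; in:-
Tick 10: [PARSE:-, VALIDATE:-, TRANSFORM:P6(v=28,ok=T), EMIT:P5(v=0,ok=F)] out:P4(v=16); in:-
Emitted by tick 10: ['P1', 'P2', 'P3', 'P4']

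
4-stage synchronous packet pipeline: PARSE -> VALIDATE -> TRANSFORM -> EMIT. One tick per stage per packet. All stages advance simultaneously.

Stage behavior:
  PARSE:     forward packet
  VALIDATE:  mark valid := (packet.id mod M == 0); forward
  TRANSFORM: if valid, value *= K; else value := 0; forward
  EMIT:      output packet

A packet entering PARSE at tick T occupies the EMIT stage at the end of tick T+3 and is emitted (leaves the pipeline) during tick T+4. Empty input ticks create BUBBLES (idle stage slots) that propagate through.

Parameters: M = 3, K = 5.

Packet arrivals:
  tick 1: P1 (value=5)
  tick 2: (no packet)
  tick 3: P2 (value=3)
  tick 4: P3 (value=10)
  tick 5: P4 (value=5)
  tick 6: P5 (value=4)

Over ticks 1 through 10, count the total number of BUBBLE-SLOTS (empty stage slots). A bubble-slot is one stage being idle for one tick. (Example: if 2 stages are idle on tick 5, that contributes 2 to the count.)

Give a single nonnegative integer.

Tick 1: [PARSE:P1(v=5,ok=F), VALIDATE:-, TRANSFORM:-, EMIT:-] out:-; bubbles=3
Tick 2: [PARSE:-, VALIDATE:P1(v=5,ok=F), TRANSFORM:-, EMIT:-] out:-; bubbles=3
Tick 3: [PARSE:P2(v=3,ok=F), VALIDATE:-, TRANSFORM:P1(v=0,ok=F), EMIT:-] out:-; bubbles=2
Tick 4: [PARSE:P3(v=10,ok=F), VALIDATE:P2(v=3,ok=F), TRANSFORM:-, EMIT:P1(v=0,ok=F)] out:-; bubbles=1
Tick 5: [PARSE:P4(v=5,ok=F), VALIDATE:P3(v=10,ok=T), TRANSFORM:P2(v=0,ok=F), EMIT:-] out:P1(v=0); bubbles=1
Tick 6: [PARSE:P5(v=4,ok=F), VALIDATE:P4(v=5,ok=F), TRANSFORM:P3(v=50,ok=T), EMIT:P2(v=0,ok=F)] out:-; bubbles=0
Tick 7: [PARSE:-, VALIDATE:P5(v=4,ok=F), TRANSFORM:P4(v=0,ok=F), EMIT:P3(v=50,ok=T)] out:P2(v=0); bubbles=1
Tick 8: [PARSE:-, VALIDATE:-, TRANSFORM:P5(v=0,ok=F), EMIT:P4(v=0,ok=F)] out:P3(v=50); bubbles=2
Tick 9: [PARSE:-, VALIDATE:-, TRANSFORM:-, EMIT:P5(v=0,ok=F)] out:P4(v=0); bubbles=3
Tick 10: [PARSE:-, VALIDATE:-, TRANSFORM:-, EMIT:-] out:P5(v=0); bubbles=4
Total bubble-slots: 20

Answer: 20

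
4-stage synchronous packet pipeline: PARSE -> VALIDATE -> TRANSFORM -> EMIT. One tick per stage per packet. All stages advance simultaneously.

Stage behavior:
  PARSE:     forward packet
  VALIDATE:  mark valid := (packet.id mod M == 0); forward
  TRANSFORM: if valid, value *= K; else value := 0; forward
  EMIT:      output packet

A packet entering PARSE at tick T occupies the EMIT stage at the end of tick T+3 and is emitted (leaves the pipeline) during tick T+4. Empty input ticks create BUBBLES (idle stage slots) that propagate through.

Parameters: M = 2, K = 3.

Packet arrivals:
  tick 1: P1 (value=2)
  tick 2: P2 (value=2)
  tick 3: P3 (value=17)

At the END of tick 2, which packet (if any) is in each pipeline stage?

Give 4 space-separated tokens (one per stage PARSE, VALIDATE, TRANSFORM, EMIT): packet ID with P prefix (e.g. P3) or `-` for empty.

Tick 1: [PARSE:P1(v=2,ok=F), VALIDATE:-, TRANSFORM:-, EMIT:-] out:-; in:P1
Tick 2: [PARSE:P2(v=2,ok=F), VALIDATE:P1(v=2,ok=F), TRANSFORM:-, EMIT:-] out:-; in:P2
At end of tick 2: ['P2', 'P1', '-', '-']

Answer: P2 P1 - -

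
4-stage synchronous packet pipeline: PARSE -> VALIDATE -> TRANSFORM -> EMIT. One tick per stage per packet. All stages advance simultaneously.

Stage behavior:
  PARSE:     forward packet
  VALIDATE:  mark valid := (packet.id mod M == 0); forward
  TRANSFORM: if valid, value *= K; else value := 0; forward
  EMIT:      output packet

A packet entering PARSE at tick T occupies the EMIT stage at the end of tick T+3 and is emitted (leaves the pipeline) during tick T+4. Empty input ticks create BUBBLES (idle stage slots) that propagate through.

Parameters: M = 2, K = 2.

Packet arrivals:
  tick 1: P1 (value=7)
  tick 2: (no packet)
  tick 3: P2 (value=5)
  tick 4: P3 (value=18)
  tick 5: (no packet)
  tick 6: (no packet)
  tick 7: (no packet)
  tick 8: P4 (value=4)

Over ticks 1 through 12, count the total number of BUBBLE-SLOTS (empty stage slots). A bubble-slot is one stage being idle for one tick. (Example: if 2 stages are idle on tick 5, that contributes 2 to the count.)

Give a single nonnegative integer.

Answer: 32

Derivation:
Tick 1: [PARSE:P1(v=7,ok=F), VALIDATE:-, TRANSFORM:-, EMIT:-] out:-; bubbles=3
Tick 2: [PARSE:-, VALIDATE:P1(v=7,ok=F), TRANSFORM:-, EMIT:-] out:-; bubbles=3
Tick 3: [PARSE:P2(v=5,ok=F), VALIDATE:-, TRANSFORM:P1(v=0,ok=F), EMIT:-] out:-; bubbles=2
Tick 4: [PARSE:P3(v=18,ok=F), VALIDATE:P2(v=5,ok=T), TRANSFORM:-, EMIT:P1(v=0,ok=F)] out:-; bubbles=1
Tick 5: [PARSE:-, VALIDATE:P3(v=18,ok=F), TRANSFORM:P2(v=10,ok=T), EMIT:-] out:P1(v=0); bubbles=2
Tick 6: [PARSE:-, VALIDATE:-, TRANSFORM:P3(v=0,ok=F), EMIT:P2(v=10,ok=T)] out:-; bubbles=2
Tick 7: [PARSE:-, VALIDATE:-, TRANSFORM:-, EMIT:P3(v=0,ok=F)] out:P2(v=10); bubbles=3
Tick 8: [PARSE:P4(v=4,ok=F), VALIDATE:-, TRANSFORM:-, EMIT:-] out:P3(v=0); bubbles=3
Tick 9: [PARSE:-, VALIDATE:P4(v=4,ok=T), TRANSFORM:-, EMIT:-] out:-; bubbles=3
Tick 10: [PARSE:-, VALIDATE:-, TRANSFORM:P4(v=8,ok=T), EMIT:-] out:-; bubbles=3
Tick 11: [PARSE:-, VALIDATE:-, TRANSFORM:-, EMIT:P4(v=8,ok=T)] out:-; bubbles=3
Tick 12: [PARSE:-, VALIDATE:-, TRANSFORM:-, EMIT:-] out:P4(v=8); bubbles=4
Total bubble-slots: 32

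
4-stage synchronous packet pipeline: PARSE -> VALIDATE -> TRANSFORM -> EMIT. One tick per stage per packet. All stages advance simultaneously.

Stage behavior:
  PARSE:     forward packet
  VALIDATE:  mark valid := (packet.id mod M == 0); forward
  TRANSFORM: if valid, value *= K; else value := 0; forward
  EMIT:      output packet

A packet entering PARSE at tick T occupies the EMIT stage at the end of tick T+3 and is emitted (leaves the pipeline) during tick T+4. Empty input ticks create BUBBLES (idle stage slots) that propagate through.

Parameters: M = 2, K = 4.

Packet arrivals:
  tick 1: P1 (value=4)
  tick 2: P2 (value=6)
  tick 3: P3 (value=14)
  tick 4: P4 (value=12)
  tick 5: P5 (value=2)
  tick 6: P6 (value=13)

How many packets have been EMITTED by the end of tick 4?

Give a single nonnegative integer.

Answer: 0

Derivation:
Tick 1: [PARSE:P1(v=4,ok=F), VALIDATE:-, TRANSFORM:-, EMIT:-] out:-; in:P1
Tick 2: [PARSE:P2(v=6,ok=F), VALIDATE:P1(v=4,ok=F), TRANSFORM:-, EMIT:-] out:-; in:P2
Tick 3: [PARSE:P3(v=14,ok=F), VALIDATE:P2(v=6,ok=T), TRANSFORM:P1(v=0,ok=F), EMIT:-] out:-; in:P3
Tick 4: [PARSE:P4(v=12,ok=F), VALIDATE:P3(v=14,ok=F), TRANSFORM:P2(v=24,ok=T), EMIT:P1(v=0,ok=F)] out:-; in:P4
Emitted by tick 4: []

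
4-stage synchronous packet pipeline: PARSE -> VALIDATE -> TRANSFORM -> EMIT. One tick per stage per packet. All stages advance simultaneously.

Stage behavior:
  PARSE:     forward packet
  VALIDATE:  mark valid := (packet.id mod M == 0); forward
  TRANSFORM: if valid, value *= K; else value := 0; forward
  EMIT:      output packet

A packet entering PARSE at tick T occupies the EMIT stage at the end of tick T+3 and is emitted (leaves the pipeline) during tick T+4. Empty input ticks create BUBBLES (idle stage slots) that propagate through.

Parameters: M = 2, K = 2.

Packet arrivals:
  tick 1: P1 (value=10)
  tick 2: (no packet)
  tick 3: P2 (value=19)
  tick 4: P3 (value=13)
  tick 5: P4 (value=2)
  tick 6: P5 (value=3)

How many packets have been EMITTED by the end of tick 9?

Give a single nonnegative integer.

Answer: 4

Derivation:
Tick 1: [PARSE:P1(v=10,ok=F), VALIDATE:-, TRANSFORM:-, EMIT:-] out:-; in:P1
Tick 2: [PARSE:-, VALIDATE:P1(v=10,ok=F), TRANSFORM:-, EMIT:-] out:-; in:-
Tick 3: [PARSE:P2(v=19,ok=F), VALIDATE:-, TRANSFORM:P1(v=0,ok=F), EMIT:-] out:-; in:P2
Tick 4: [PARSE:P3(v=13,ok=F), VALIDATE:P2(v=19,ok=T), TRANSFORM:-, EMIT:P1(v=0,ok=F)] out:-; in:P3
Tick 5: [PARSE:P4(v=2,ok=F), VALIDATE:P3(v=13,ok=F), TRANSFORM:P2(v=38,ok=T), EMIT:-] out:P1(v=0); in:P4
Tick 6: [PARSE:P5(v=3,ok=F), VALIDATE:P4(v=2,ok=T), TRANSFORM:P3(v=0,ok=F), EMIT:P2(v=38,ok=T)] out:-; in:P5
Tick 7: [PARSE:-, VALIDATE:P5(v=3,ok=F), TRANSFORM:P4(v=4,ok=T), EMIT:P3(v=0,ok=F)] out:P2(v=38); in:-
Tick 8: [PARSE:-, VALIDATE:-, TRANSFORM:P5(v=0,ok=F), EMIT:P4(v=4,ok=T)] out:P3(v=0); in:-
Tick 9: [PARSE:-, VALIDATE:-, TRANSFORM:-, EMIT:P5(v=0,ok=F)] out:P4(v=4); in:-
Emitted by tick 9: ['P1', 'P2', 'P3', 'P4']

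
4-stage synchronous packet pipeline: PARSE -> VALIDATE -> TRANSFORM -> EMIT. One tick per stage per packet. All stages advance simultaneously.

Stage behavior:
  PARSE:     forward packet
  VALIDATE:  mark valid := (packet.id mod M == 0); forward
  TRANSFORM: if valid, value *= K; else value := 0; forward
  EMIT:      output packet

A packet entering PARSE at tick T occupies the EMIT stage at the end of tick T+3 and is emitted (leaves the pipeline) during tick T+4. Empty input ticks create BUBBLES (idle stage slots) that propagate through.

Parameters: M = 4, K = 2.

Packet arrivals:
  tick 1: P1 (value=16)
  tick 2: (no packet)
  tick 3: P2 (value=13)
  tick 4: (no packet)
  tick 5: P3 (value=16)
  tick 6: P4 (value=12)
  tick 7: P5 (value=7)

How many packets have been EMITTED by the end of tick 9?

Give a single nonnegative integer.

Tick 1: [PARSE:P1(v=16,ok=F), VALIDATE:-, TRANSFORM:-, EMIT:-] out:-; in:P1
Tick 2: [PARSE:-, VALIDATE:P1(v=16,ok=F), TRANSFORM:-, EMIT:-] out:-; in:-
Tick 3: [PARSE:P2(v=13,ok=F), VALIDATE:-, TRANSFORM:P1(v=0,ok=F), EMIT:-] out:-; in:P2
Tick 4: [PARSE:-, VALIDATE:P2(v=13,ok=F), TRANSFORM:-, EMIT:P1(v=0,ok=F)] out:-; in:-
Tick 5: [PARSE:P3(v=16,ok=F), VALIDATE:-, TRANSFORM:P2(v=0,ok=F), EMIT:-] out:P1(v=0); in:P3
Tick 6: [PARSE:P4(v=12,ok=F), VALIDATE:P3(v=16,ok=F), TRANSFORM:-, EMIT:P2(v=0,ok=F)] out:-; in:P4
Tick 7: [PARSE:P5(v=7,ok=F), VALIDATE:P4(v=12,ok=T), TRANSFORM:P3(v=0,ok=F), EMIT:-] out:P2(v=0); in:P5
Tick 8: [PARSE:-, VALIDATE:P5(v=7,ok=F), TRANSFORM:P4(v=24,ok=T), EMIT:P3(v=0,ok=F)] out:-; in:-
Tick 9: [PARSE:-, VALIDATE:-, TRANSFORM:P5(v=0,ok=F), EMIT:P4(v=24,ok=T)] out:P3(v=0); in:-
Emitted by tick 9: ['P1', 'P2', 'P3']

Answer: 3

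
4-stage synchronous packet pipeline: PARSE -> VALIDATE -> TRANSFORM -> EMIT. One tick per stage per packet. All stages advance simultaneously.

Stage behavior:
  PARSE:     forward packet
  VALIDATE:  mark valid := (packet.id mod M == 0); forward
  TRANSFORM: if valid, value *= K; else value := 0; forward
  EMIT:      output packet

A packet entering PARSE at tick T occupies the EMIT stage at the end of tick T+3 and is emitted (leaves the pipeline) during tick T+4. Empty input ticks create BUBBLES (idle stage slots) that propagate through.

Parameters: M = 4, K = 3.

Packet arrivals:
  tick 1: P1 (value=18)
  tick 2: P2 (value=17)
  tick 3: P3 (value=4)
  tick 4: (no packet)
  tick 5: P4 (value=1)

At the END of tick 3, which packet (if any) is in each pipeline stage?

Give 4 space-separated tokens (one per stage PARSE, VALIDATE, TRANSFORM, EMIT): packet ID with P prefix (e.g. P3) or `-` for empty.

Answer: P3 P2 P1 -

Derivation:
Tick 1: [PARSE:P1(v=18,ok=F), VALIDATE:-, TRANSFORM:-, EMIT:-] out:-; in:P1
Tick 2: [PARSE:P2(v=17,ok=F), VALIDATE:P1(v=18,ok=F), TRANSFORM:-, EMIT:-] out:-; in:P2
Tick 3: [PARSE:P3(v=4,ok=F), VALIDATE:P2(v=17,ok=F), TRANSFORM:P1(v=0,ok=F), EMIT:-] out:-; in:P3
At end of tick 3: ['P3', 'P2', 'P1', '-']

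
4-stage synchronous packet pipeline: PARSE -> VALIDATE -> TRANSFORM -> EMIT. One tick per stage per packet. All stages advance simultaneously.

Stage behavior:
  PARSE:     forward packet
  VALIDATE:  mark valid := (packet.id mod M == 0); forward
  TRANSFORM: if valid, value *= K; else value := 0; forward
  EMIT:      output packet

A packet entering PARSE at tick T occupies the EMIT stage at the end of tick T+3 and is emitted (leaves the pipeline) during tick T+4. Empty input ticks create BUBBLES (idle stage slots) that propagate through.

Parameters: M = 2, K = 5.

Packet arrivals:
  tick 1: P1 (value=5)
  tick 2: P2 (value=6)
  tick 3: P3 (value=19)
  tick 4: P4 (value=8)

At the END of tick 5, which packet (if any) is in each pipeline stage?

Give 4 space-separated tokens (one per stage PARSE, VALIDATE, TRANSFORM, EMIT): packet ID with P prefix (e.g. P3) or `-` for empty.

Answer: - P4 P3 P2

Derivation:
Tick 1: [PARSE:P1(v=5,ok=F), VALIDATE:-, TRANSFORM:-, EMIT:-] out:-; in:P1
Tick 2: [PARSE:P2(v=6,ok=F), VALIDATE:P1(v=5,ok=F), TRANSFORM:-, EMIT:-] out:-; in:P2
Tick 3: [PARSE:P3(v=19,ok=F), VALIDATE:P2(v=6,ok=T), TRANSFORM:P1(v=0,ok=F), EMIT:-] out:-; in:P3
Tick 4: [PARSE:P4(v=8,ok=F), VALIDATE:P3(v=19,ok=F), TRANSFORM:P2(v=30,ok=T), EMIT:P1(v=0,ok=F)] out:-; in:P4
Tick 5: [PARSE:-, VALIDATE:P4(v=8,ok=T), TRANSFORM:P3(v=0,ok=F), EMIT:P2(v=30,ok=T)] out:P1(v=0); in:-
At end of tick 5: ['-', 'P4', 'P3', 'P2']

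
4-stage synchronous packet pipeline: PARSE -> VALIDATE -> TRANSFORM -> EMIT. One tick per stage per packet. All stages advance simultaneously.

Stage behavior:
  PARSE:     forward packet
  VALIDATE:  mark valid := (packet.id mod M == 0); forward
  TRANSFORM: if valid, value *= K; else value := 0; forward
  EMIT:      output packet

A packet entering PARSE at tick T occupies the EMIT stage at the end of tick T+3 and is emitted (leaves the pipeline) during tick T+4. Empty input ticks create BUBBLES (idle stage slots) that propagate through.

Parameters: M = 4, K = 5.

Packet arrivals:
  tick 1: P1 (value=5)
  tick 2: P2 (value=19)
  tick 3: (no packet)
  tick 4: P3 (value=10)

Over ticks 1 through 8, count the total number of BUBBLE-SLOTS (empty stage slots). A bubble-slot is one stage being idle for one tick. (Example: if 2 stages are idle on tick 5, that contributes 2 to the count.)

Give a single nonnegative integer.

Answer: 20

Derivation:
Tick 1: [PARSE:P1(v=5,ok=F), VALIDATE:-, TRANSFORM:-, EMIT:-] out:-; bubbles=3
Tick 2: [PARSE:P2(v=19,ok=F), VALIDATE:P1(v=5,ok=F), TRANSFORM:-, EMIT:-] out:-; bubbles=2
Tick 3: [PARSE:-, VALIDATE:P2(v=19,ok=F), TRANSFORM:P1(v=0,ok=F), EMIT:-] out:-; bubbles=2
Tick 4: [PARSE:P3(v=10,ok=F), VALIDATE:-, TRANSFORM:P2(v=0,ok=F), EMIT:P1(v=0,ok=F)] out:-; bubbles=1
Tick 5: [PARSE:-, VALIDATE:P3(v=10,ok=F), TRANSFORM:-, EMIT:P2(v=0,ok=F)] out:P1(v=0); bubbles=2
Tick 6: [PARSE:-, VALIDATE:-, TRANSFORM:P3(v=0,ok=F), EMIT:-] out:P2(v=0); bubbles=3
Tick 7: [PARSE:-, VALIDATE:-, TRANSFORM:-, EMIT:P3(v=0,ok=F)] out:-; bubbles=3
Tick 8: [PARSE:-, VALIDATE:-, TRANSFORM:-, EMIT:-] out:P3(v=0); bubbles=4
Total bubble-slots: 20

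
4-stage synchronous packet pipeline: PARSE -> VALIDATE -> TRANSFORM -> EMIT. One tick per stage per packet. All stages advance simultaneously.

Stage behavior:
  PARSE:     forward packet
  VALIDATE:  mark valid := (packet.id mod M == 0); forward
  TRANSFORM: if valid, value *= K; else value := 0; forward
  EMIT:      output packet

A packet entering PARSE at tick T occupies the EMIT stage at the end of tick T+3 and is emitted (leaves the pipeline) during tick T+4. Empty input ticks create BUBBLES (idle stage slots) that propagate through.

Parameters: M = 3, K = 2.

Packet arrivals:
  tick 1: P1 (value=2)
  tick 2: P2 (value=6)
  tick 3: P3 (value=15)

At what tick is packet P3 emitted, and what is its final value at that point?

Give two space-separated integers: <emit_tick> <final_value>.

Tick 1: [PARSE:P1(v=2,ok=F), VALIDATE:-, TRANSFORM:-, EMIT:-] out:-; in:P1
Tick 2: [PARSE:P2(v=6,ok=F), VALIDATE:P1(v=2,ok=F), TRANSFORM:-, EMIT:-] out:-; in:P2
Tick 3: [PARSE:P3(v=15,ok=F), VALIDATE:P2(v=6,ok=F), TRANSFORM:P1(v=0,ok=F), EMIT:-] out:-; in:P3
Tick 4: [PARSE:-, VALIDATE:P3(v=15,ok=T), TRANSFORM:P2(v=0,ok=F), EMIT:P1(v=0,ok=F)] out:-; in:-
Tick 5: [PARSE:-, VALIDATE:-, TRANSFORM:P3(v=30,ok=T), EMIT:P2(v=0,ok=F)] out:P1(v=0); in:-
Tick 6: [PARSE:-, VALIDATE:-, TRANSFORM:-, EMIT:P3(v=30,ok=T)] out:P2(v=0); in:-
Tick 7: [PARSE:-, VALIDATE:-, TRANSFORM:-, EMIT:-] out:P3(v=30); in:-
P3: arrives tick 3, valid=True (id=3, id%3=0), emit tick 7, final value 30

Answer: 7 30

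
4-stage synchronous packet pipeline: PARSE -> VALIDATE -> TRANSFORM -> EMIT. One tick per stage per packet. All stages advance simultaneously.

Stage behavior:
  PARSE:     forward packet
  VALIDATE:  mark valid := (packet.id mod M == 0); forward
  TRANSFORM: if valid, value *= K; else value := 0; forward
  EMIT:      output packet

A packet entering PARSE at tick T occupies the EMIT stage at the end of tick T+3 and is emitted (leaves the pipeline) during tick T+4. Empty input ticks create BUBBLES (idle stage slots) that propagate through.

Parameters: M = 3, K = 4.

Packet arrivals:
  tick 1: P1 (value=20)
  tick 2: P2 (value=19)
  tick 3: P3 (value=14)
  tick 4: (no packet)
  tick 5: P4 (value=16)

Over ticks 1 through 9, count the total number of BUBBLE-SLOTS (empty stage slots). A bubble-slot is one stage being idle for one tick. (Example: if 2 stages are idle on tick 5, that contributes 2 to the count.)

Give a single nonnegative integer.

Answer: 20

Derivation:
Tick 1: [PARSE:P1(v=20,ok=F), VALIDATE:-, TRANSFORM:-, EMIT:-] out:-; bubbles=3
Tick 2: [PARSE:P2(v=19,ok=F), VALIDATE:P1(v=20,ok=F), TRANSFORM:-, EMIT:-] out:-; bubbles=2
Tick 3: [PARSE:P3(v=14,ok=F), VALIDATE:P2(v=19,ok=F), TRANSFORM:P1(v=0,ok=F), EMIT:-] out:-; bubbles=1
Tick 4: [PARSE:-, VALIDATE:P3(v=14,ok=T), TRANSFORM:P2(v=0,ok=F), EMIT:P1(v=0,ok=F)] out:-; bubbles=1
Tick 5: [PARSE:P4(v=16,ok=F), VALIDATE:-, TRANSFORM:P3(v=56,ok=T), EMIT:P2(v=0,ok=F)] out:P1(v=0); bubbles=1
Tick 6: [PARSE:-, VALIDATE:P4(v=16,ok=F), TRANSFORM:-, EMIT:P3(v=56,ok=T)] out:P2(v=0); bubbles=2
Tick 7: [PARSE:-, VALIDATE:-, TRANSFORM:P4(v=0,ok=F), EMIT:-] out:P3(v=56); bubbles=3
Tick 8: [PARSE:-, VALIDATE:-, TRANSFORM:-, EMIT:P4(v=0,ok=F)] out:-; bubbles=3
Tick 9: [PARSE:-, VALIDATE:-, TRANSFORM:-, EMIT:-] out:P4(v=0); bubbles=4
Total bubble-slots: 20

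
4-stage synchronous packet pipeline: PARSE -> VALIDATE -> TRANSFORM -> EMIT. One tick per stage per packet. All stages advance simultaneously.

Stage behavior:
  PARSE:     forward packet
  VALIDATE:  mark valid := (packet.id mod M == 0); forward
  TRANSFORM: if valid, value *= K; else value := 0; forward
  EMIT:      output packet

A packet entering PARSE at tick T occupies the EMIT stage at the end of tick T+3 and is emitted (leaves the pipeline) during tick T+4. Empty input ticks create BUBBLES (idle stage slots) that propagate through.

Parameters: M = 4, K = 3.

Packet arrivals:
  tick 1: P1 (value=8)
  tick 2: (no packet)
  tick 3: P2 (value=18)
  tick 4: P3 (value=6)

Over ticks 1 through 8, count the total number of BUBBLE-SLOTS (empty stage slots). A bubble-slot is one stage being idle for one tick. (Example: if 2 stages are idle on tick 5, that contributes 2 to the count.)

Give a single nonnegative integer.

Answer: 20

Derivation:
Tick 1: [PARSE:P1(v=8,ok=F), VALIDATE:-, TRANSFORM:-, EMIT:-] out:-; bubbles=3
Tick 2: [PARSE:-, VALIDATE:P1(v=8,ok=F), TRANSFORM:-, EMIT:-] out:-; bubbles=3
Tick 3: [PARSE:P2(v=18,ok=F), VALIDATE:-, TRANSFORM:P1(v=0,ok=F), EMIT:-] out:-; bubbles=2
Tick 4: [PARSE:P3(v=6,ok=F), VALIDATE:P2(v=18,ok=F), TRANSFORM:-, EMIT:P1(v=0,ok=F)] out:-; bubbles=1
Tick 5: [PARSE:-, VALIDATE:P3(v=6,ok=F), TRANSFORM:P2(v=0,ok=F), EMIT:-] out:P1(v=0); bubbles=2
Tick 6: [PARSE:-, VALIDATE:-, TRANSFORM:P3(v=0,ok=F), EMIT:P2(v=0,ok=F)] out:-; bubbles=2
Tick 7: [PARSE:-, VALIDATE:-, TRANSFORM:-, EMIT:P3(v=0,ok=F)] out:P2(v=0); bubbles=3
Tick 8: [PARSE:-, VALIDATE:-, TRANSFORM:-, EMIT:-] out:P3(v=0); bubbles=4
Total bubble-slots: 20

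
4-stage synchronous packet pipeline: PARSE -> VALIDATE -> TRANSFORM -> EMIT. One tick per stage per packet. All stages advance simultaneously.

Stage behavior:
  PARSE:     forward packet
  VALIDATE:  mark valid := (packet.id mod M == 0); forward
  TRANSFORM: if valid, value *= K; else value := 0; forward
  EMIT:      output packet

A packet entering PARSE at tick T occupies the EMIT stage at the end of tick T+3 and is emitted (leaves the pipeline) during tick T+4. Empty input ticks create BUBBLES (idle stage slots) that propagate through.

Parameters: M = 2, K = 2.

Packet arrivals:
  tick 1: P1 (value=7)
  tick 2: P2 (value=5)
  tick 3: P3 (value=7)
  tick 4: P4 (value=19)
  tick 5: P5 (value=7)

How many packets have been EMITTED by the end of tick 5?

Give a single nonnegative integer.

Tick 1: [PARSE:P1(v=7,ok=F), VALIDATE:-, TRANSFORM:-, EMIT:-] out:-; in:P1
Tick 2: [PARSE:P2(v=5,ok=F), VALIDATE:P1(v=7,ok=F), TRANSFORM:-, EMIT:-] out:-; in:P2
Tick 3: [PARSE:P3(v=7,ok=F), VALIDATE:P2(v=5,ok=T), TRANSFORM:P1(v=0,ok=F), EMIT:-] out:-; in:P3
Tick 4: [PARSE:P4(v=19,ok=F), VALIDATE:P3(v=7,ok=F), TRANSFORM:P2(v=10,ok=T), EMIT:P1(v=0,ok=F)] out:-; in:P4
Tick 5: [PARSE:P5(v=7,ok=F), VALIDATE:P4(v=19,ok=T), TRANSFORM:P3(v=0,ok=F), EMIT:P2(v=10,ok=T)] out:P1(v=0); in:P5
Emitted by tick 5: ['P1']

Answer: 1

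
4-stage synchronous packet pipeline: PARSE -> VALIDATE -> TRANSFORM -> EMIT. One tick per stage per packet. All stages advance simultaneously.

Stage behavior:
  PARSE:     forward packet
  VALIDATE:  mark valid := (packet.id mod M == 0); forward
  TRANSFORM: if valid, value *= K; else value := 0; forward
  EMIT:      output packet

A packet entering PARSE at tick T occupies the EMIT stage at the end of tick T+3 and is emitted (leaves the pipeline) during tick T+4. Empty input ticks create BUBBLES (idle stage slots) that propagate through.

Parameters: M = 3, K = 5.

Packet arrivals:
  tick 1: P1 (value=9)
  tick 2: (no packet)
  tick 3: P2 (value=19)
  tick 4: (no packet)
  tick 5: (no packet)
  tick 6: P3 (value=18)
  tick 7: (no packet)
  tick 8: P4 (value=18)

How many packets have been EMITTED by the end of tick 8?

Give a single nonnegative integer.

Tick 1: [PARSE:P1(v=9,ok=F), VALIDATE:-, TRANSFORM:-, EMIT:-] out:-; in:P1
Tick 2: [PARSE:-, VALIDATE:P1(v=9,ok=F), TRANSFORM:-, EMIT:-] out:-; in:-
Tick 3: [PARSE:P2(v=19,ok=F), VALIDATE:-, TRANSFORM:P1(v=0,ok=F), EMIT:-] out:-; in:P2
Tick 4: [PARSE:-, VALIDATE:P2(v=19,ok=F), TRANSFORM:-, EMIT:P1(v=0,ok=F)] out:-; in:-
Tick 5: [PARSE:-, VALIDATE:-, TRANSFORM:P2(v=0,ok=F), EMIT:-] out:P1(v=0); in:-
Tick 6: [PARSE:P3(v=18,ok=F), VALIDATE:-, TRANSFORM:-, EMIT:P2(v=0,ok=F)] out:-; in:P3
Tick 7: [PARSE:-, VALIDATE:P3(v=18,ok=T), TRANSFORM:-, EMIT:-] out:P2(v=0); in:-
Tick 8: [PARSE:P4(v=18,ok=F), VALIDATE:-, TRANSFORM:P3(v=90,ok=T), EMIT:-] out:-; in:P4
Emitted by tick 8: ['P1', 'P2']

Answer: 2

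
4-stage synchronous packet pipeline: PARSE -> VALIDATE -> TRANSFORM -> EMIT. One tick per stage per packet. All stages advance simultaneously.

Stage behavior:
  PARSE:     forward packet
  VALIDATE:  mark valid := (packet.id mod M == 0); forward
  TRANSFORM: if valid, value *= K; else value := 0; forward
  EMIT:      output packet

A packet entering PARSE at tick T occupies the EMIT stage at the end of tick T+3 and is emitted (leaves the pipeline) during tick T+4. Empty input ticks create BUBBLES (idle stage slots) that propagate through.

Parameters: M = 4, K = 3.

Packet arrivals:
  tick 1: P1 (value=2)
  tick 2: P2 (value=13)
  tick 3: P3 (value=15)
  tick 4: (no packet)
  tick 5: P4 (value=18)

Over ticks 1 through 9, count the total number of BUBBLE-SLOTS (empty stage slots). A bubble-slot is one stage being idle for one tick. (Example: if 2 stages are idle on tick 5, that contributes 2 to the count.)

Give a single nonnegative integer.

Answer: 20

Derivation:
Tick 1: [PARSE:P1(v=2,ok=F), VALIDATE:-, TRANSFORM:-, EMIT:-] out:-; bubbles=3
Tick 2: [PARSE:P2(v=13,ok=F), VALIDATE:P1(v=2,ok=F), TRANSFORM:-, EMIT:-] out:-; bubbles=2
Tick 3: [PARSE:P3(v=15,ok=F), VALIDATE:P2(v=13,ok=F), TRANSFORM:P1(v=0,ok=F), EMIT:-] out:-; bubbles=1
Tick 4: [PARSE:-, VALIDATE:P3(v=15,ok=F), TRANSFORM:P2(v=0,ok=F), EMIT:P1(v=0,ok=F)] out:-; bubbles=1
Tick 5: [PARSE:P4(v=18,ok=F), VALIDATE:-, TRANSFORM:P3(v=0,ok=F), EMIT:P2(v=0,ok=F)] out:P1(v=0); bubbles=1
Tick 6: [PARSE:-, VALIDATE:P4(v=18,ok=T), TRANSFORM:-, EMIT:P3(v=0,ok=F)] out:P2(v=0); bubbles=2
Tick 7: [PARSE:-, VALIDATE:-, TRANSFORM:P4(v=54,ok=T), EMIT:-] out:P3(v=0); bubbles=3
Tick 8: [PARSE:-, VALIDATE:-, TRANSFORM:-, EMIT:P4(v=54,ok=T)] out:-; bubbles=3
Tick 9: [PARSE:-, VALIDATE:-, TRANSFORM:-, EMIT:-] out:P4(v=54); bubbles=4
Total bubble-slots: 20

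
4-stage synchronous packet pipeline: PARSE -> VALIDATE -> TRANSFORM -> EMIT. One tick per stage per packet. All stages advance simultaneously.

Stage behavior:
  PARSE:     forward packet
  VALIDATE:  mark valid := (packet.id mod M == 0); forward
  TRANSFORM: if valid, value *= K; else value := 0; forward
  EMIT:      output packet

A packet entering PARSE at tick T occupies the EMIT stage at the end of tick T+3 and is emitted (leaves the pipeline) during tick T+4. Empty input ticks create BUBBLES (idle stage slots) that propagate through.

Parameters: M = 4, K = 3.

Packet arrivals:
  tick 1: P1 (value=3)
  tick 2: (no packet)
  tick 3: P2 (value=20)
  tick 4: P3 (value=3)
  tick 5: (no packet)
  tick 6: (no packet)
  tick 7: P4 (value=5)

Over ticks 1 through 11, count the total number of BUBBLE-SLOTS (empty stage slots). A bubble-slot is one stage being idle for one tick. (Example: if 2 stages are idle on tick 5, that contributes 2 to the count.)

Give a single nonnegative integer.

Answer: 28

Derivation:
Tick 1: [PARSE:P1(v=3,ok=F), VALIDATE:-, TRANSFORM:-, EMIT:-] out:-; bubbles=3
Tick 2: [PARSE:-, VALIDATE:P1(v=3,ok=F), TRANSFORM:-, EMIT:-] out:-; bubbles=3
Tick 3: [PARSE:P2(v=20,ok=F), VALIDATE:-, TRANSFORM:P1(v=0,ok=F), EMIT:-] out:-; bubbles=2
Tick 4: [PARSE:P3(v=3,ok=F), VALIDATE:P2(v=20,ok=F), TRANSFORM:-, EMIT:P1(v=0,ok=F)] out:-; bubbles=1
Tick 5: [PARSE:-, VALIDATE:P3(v=3,ok=F), TRANSFORM:P2(v=0,ok=F), EMIT:-] out:P1(v=0); bubbles=2
Tick 6: [PARSE:-, VALIDATE:-, TRANSFORM:P3(v=0,ok=F), EMIT:P2(v=0,ok=F)] out:-; bubbles=2
Tick 7: [PARSE:P4(v=5,ok=F), VALIDATE:-, TRANSFORM:-, EMIT:P3(v=0,ok=F)] out:P2(v=0); bubbles=2
Tick 8: [PARSE:-, VALIDATE:P4(v=5,ok=T), TRANSFORM:-, EMIT:-] out:P3(v=0); bubbles=3
Tick 9: [PARSE:-, VALIDATE:-, TRANSFORM:P4(v=15,ok=T), EMIT:-] out:-; bubbles=3
Tick 10: [PARSE:-, VALIDATE:-, TRANSFORM:-, EMIT:P4(v=15,ok=T)] out:-; bubbles=3
Tick 11: [PARSE:-, VALIDATE:-, TRANSFORM:-, EMIT:-] out:P4(v=15); bubbles=4
Total bubble-slots: 28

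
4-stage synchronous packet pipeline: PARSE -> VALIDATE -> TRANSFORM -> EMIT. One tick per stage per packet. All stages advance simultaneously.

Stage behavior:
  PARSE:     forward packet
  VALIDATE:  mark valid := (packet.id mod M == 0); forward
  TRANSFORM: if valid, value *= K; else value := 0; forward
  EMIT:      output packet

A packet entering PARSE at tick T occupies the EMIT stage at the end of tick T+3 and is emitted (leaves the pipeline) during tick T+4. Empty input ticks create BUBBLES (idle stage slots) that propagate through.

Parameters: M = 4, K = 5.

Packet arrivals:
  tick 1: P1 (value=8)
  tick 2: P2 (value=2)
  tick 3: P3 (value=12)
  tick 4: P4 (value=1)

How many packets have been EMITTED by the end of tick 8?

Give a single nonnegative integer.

Answer: 4

Derivation:
Tick 1: [PARSE:P1(v=8,ok=F), VALIDATE:-, TRANSFORM:-, EMIT:-] out:-; in:P1
Tick 2: [PARSE:P2(v=2,ok=F), VALIDATE:P1(v=8,ok=F), TRANSFORM:-, EMIT:-] out:-; in:P2
Tick 3: [PARSE:P3(v=12,ok=F), VALIDATE:P2(v=2,ok=F), TRANSFORM:P1(v=0,ok=F), EMIT:-] out:-; in:P3
Tick 4: [PARSE:P4(v=1,ok=F), VALIDATE:P3(v=12,ok=F), TRANSFORM:P2(v=0,ok=F), EMIT:P1(v=0,ok=F)] out:-; in:P4
Tick 5: [PARSE:-, VALIDATE:P4(v=1,ok=T), TRANSFORM:P3(v=0,ok=F), EMIT:P2(v=0,ok=F)] out:P1(v=0); in:-
Tick 6: [PARSE:-, VALIDATE:-, TRANSFORM:P4(v=5,ok=T), EMIT:P3(v=0,ok=F)] out:P2(v=0); in:-
Tick 7: [PARSE:-, VALIDATE:-, TRANSFORM:-, EMIT:P4(v=5,ok=T)] out:P3(v=0); in:-
Tick 8: [PARSE:-, VALIDATE:-, TRANSFORM:-, EMIT:-] out:P4(v=5); in:-
Emitted by tick 8: ['P1', 'P2', 'P3', 'P4']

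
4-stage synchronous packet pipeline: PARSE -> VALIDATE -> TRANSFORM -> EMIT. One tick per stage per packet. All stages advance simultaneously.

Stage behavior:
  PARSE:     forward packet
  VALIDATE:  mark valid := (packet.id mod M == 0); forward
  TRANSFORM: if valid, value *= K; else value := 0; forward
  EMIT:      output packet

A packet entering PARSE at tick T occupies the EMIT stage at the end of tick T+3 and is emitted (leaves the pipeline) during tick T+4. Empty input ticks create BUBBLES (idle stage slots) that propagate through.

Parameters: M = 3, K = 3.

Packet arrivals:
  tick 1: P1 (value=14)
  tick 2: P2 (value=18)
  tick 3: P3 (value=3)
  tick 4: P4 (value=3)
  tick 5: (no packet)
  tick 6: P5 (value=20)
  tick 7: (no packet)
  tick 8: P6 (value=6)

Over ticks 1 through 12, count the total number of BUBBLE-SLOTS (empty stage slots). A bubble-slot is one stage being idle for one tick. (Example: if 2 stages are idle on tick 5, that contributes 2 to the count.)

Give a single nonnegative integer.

Tick 1: [PARSE:P1(v=14,ok=F), VALIDATE:-, TRANSFORM:-, EMIT:-] out:-; bubbles=3
Tick 2: [PARSE:P2(v=18,ok=F), VALIDATE:P1(v=14,ok=F), TRANSFORM:-, EMIT:-] out:-; bubbles=2
Tick 3: [PARSE:P3(v=3,ok=F), VALIDATE:P2(v=18,ok=F), TRANSFORM:P1(v=0,ok=F), EMIT:-] out:-; bubbles=1
Tick 4: [PARSE:P4(v=3,ok=F), VALIDATE:P3(v=3,ok=T), TRANSFORM:P2(v=0,ok=F), EMIT:P1(v=0,ok=F)] out:-; bubbles=0
Tick 5: [PARSE:-, VALIDATE:P4(v=3,ok=F), TRANSFORM:P3(v=9,ok=T), EMIT:P2(v=0,ok=F)] out:P1(v=0); bubbles=1
Tick 6: [PARSE:P5(v=20,ok=F), VALIDATE:-, TRANSFORM:P4(v=0,ok=F), EMIT:P3(v=9,ok=T)] out:P2(v=0); bubbles=1
Tick 7: [PARSE:-, VALIDATE:P5(v=20,ok=F), TRANSFORM:-, EMIT:P4(v=0,ok=F)] out:P3(v=9); bubbles=2
Tick 8: [PARSE:P6(v=6,ok=F), VALIDATE:-, TRANSFORM:P5(v=0,ok=F), EMIT:-] out:P4(v=0); bubbles=2
Tick 9: [PARSE:-, VALIDATE:P6(v=6,ok=T), TRANSFORM:-, EMIT:P5(v=0,ok=F)] out:-; bubbles=2
Tick 10: [PARSE:-, VALIDATE:-, TRANSFORM:P6(v=18,ok=T), EMIT:-] out:P5(v=0); bubbles=3
Tick 11: [PARSE:-, VALIDATE:-, TRANSFORM:-, EMIT:P6(v=18,ok=T)] out:-; bubbles=3
Tick 12: [PARSE:-, VALIDATE:-, TRANSFORM:-, EMIT:-] out:P6(v=18); bubbles=4
Total bubble-slots: 24

Answer: 24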